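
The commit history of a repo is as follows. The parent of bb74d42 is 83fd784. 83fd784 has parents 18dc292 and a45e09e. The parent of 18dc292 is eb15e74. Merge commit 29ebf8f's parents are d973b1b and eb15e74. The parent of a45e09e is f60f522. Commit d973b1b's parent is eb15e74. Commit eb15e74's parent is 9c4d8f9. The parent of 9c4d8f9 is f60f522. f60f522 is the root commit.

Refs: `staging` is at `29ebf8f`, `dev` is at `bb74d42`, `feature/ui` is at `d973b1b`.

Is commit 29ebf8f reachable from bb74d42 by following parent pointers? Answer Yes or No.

No

Ancestors of bb74d42: {18dc292, 83fd784, 9c4d8f9, a45e09e, bb74d42, eb15e74, f60f522}.
29ebf8f is not in that set, so it is not an ancestor of bb74d42.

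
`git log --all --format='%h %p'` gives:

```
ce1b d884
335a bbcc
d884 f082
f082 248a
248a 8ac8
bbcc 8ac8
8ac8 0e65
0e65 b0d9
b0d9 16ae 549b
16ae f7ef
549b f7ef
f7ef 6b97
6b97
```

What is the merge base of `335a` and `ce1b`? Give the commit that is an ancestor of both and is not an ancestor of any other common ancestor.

Ancestors of 335a: {0e65, 16ae, 335a, 549b, 6b97, 8ac8, b0d9, bbcc, f7ef}.
Ancestors of ce1b: {0e65, 16ae, 248a, 549b, 6b97, 8ac8, b0d9, ce1b, d884, f082, f7ef}.
Common ancestors: {0e65, 16ae, 549b, 6b97, 8ac8, b0d9, f7ef}.
Among these, 8ac8 is not an ancestor of any other common ancestor — it is the merge base.

8ac8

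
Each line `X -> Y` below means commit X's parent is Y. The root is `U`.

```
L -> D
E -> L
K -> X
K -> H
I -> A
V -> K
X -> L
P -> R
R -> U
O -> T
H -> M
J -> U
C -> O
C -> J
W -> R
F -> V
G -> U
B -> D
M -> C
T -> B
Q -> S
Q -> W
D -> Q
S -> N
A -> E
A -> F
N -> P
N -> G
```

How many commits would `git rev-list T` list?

11

Walking parent pointers from T: reachable set = {B, D, G, N, P, Q, R, S, T, U, W}.
That is 11 commits.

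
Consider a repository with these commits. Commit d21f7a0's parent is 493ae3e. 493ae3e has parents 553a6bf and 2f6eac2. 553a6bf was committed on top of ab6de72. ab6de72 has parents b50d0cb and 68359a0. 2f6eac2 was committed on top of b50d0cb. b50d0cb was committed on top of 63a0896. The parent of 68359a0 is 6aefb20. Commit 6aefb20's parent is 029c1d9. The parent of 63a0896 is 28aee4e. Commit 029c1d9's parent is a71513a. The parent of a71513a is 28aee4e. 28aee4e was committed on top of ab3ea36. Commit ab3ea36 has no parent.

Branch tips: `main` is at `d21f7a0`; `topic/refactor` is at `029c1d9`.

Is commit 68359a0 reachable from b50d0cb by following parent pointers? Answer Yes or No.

No

Ancestors of b50d0cb: {28aee4e, 63a0896, ab3ea36, b50d0cb}.
68359a0 is not in that set, so it is not an ancestor of b50d0cb.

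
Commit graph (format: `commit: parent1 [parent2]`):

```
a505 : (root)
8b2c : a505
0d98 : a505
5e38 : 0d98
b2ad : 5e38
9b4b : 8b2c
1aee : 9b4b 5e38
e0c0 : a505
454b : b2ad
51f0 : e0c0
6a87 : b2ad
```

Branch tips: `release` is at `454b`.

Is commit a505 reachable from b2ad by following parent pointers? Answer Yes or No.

Ancestors of b2ad (commits reachable by following parents): {0d98, 5e38, a505, b2ad}.
a505 is in that set, so it is an ancestor of b2ad.

Yes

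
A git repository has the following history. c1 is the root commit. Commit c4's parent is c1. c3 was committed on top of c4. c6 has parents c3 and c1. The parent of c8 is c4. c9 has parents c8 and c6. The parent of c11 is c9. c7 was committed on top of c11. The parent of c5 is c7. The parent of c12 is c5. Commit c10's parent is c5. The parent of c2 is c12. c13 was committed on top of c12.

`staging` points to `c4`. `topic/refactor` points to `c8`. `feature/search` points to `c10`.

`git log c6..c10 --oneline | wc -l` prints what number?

Reachable from c10: {c1, c10, c11, c3, c4, c5, c6, c7, c8, c9}.
Reachable from c6: {c1, c3, c4, c6}.
In c10's history but not c6's: {c10, c11, c5, c7, c8, c9} — 6 commits.

6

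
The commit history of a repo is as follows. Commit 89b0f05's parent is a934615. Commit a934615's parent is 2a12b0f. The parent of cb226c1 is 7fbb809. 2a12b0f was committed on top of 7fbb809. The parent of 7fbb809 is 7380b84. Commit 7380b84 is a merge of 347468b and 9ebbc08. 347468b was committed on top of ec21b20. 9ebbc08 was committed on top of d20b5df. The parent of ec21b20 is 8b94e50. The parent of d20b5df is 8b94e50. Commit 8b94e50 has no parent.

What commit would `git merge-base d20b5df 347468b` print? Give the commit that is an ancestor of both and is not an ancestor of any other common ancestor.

Ancestors of d20b5df: {8b94e50, d20b5df}.
Ancestors of 347468b: {347468b, 8b94e50, ec21b20}.
Common ancestors: {8b94e50}.
The only common ancestor is 8b94e50, so it is the merge base.

8b94e50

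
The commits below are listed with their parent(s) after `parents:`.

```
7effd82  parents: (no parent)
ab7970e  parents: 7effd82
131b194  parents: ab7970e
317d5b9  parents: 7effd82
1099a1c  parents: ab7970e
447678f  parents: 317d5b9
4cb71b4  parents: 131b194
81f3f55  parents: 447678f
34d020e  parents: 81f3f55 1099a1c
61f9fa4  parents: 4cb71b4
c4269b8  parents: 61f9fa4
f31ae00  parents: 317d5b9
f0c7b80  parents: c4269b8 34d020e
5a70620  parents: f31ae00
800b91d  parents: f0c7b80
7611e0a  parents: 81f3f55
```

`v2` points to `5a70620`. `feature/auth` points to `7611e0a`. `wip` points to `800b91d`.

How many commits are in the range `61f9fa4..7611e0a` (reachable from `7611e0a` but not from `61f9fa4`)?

4

Reachable from 7611e0a: {317d5b9, 447678f, 7611e0a, 7effd82, 81f3f55}.
Reachable from 61f9fa4: {131b194, 4cb71b4, 61f9fa4, 7effd82, ab7970e}.
In 7611e0a's history but not 61f9fa4's: {317d5b9, 447678f, 7611e0a, 81f3f55} — 4 commits.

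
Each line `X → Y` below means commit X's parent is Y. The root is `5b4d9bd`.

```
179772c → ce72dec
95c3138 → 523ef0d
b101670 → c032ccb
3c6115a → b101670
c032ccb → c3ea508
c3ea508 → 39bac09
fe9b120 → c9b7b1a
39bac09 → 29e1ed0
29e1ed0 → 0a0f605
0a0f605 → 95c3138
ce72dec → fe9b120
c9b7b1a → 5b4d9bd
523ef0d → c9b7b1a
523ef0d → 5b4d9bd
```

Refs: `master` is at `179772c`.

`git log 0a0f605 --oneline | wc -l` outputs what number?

Walking parent pointers from 0a0f605: reachable set = {0a0f605, 523ef0d, 5b4d9bd, 95c3138, c9b7b1a}.
That is 5 commits.

5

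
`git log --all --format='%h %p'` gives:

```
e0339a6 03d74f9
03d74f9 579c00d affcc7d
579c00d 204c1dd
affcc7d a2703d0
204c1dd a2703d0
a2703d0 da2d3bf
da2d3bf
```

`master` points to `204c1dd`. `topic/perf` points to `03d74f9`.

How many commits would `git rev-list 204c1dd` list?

3

Walking parent pointers from 204c1dd: reachable set = {204c1dd, a2703d0, da2d3bf}.
That is 3 commits.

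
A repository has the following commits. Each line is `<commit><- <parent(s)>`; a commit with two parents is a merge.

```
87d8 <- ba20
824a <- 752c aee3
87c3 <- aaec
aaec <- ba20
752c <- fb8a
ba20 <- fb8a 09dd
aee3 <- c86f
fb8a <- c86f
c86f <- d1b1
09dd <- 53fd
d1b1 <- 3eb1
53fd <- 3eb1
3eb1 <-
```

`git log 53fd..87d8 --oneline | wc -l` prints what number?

6

Reachable from 87d8: {09dd, 3eb1, 53fd, 87d8, ba20, c86f, d1b1, fb8a}.
Reachable from 53fd: {3eb1, 53fd}.
In 87d8's history but not 53fd's: {09dd, 87d8, ba20, c86f, d1b1, fb8a} — 6 commits.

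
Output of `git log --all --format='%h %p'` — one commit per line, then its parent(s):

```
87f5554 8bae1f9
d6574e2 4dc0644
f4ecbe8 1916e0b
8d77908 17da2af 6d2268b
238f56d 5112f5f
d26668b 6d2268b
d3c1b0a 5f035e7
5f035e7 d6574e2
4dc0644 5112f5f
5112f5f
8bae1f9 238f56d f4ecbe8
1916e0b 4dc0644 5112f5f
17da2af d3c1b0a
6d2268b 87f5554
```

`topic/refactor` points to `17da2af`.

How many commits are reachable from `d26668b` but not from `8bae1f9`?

3

Reachable from d26668b: {1916e0b, 238f56d, 4dc0644, 5112f5f, 6d2268b, 87f5554, 8bae1f9, d26668b, f4ecbe8}.
Reachable from 8bae1f9: {1916e0b, 238f56d, 4dc0644, 5112f5f, 8bae1f9, f4ecbe8}.
In d26668b's history but not 8bae1f9's: {6d2268b, 87f5554, d26668b} — 3 commits.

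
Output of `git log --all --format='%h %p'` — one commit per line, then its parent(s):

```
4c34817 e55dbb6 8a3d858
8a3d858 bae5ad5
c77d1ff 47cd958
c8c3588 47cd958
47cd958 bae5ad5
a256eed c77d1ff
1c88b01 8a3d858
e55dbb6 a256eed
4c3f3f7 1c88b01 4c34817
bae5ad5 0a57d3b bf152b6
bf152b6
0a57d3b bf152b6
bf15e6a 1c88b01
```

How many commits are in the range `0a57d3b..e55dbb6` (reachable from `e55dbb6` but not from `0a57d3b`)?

Reachable from e55dbb6: {0a57d3b, 47cd958, a256eed, bae5ad5, bf152b6, c77d1ff, e55dbb6}.
Reachable from 0a57d3b: {0a57d3b, bf152b6}.
In e55dbb6's history but not 0a57d3b's: {47cd958, a256eed, bae5ad5, c77d1ff, e55dbb6} — 5 commits.

5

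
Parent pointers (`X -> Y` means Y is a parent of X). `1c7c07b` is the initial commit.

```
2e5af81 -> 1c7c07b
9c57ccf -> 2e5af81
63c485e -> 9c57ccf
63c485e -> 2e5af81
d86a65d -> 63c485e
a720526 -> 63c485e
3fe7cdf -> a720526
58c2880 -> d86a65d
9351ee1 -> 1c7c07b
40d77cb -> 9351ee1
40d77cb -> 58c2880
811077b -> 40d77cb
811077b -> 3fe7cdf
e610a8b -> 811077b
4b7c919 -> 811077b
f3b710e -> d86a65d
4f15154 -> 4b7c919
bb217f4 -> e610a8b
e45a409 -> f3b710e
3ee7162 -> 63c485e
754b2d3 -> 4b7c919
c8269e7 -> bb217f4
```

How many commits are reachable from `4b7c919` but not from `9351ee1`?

Reachable from 4b7c919: {1c7c07b, 2e5af81, 3fe7cdf, 40d77cb, 4b7c919, 58c2880, 63c485e, 811077b, 9351ee1, 9c57ccf, a720526, d86a65d}.
Reachable from 9351ee1: {1c7c07b, 9351ee1}.
In 4b7c919's history but not 9351ee1's: {2e5af81, 3fe7cdf, 40d77cb, 4b7c919, 58c2880, 63c485e, 811077b, 9c57ccf, a720526, d86a65d} — 10 commits.

10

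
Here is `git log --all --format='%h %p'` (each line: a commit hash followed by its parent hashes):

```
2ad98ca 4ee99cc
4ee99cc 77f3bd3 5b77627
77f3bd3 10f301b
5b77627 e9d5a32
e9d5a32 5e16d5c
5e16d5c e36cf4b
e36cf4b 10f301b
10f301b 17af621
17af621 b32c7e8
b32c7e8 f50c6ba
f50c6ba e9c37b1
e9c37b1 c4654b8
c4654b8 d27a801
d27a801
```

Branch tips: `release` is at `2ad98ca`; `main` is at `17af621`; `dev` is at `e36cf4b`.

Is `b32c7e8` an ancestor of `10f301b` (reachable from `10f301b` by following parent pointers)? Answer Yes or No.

Ancestors of 10f301b (commits reachable by following parents): {10f301b, 17af621, b32c7e8, c4654b8, d27a801, e9c37b1, f50c6ba}.
b32c7e8 is in that set, so it is an ancestor of 10f301b.

Yes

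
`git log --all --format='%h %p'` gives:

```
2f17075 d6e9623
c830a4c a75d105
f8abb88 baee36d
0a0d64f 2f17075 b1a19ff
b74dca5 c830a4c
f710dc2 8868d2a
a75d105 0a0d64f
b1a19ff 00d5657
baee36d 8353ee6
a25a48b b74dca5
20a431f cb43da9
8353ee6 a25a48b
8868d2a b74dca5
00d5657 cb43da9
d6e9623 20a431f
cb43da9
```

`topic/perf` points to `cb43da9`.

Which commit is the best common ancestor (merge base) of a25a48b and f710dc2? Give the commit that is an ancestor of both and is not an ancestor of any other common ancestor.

Ancestors of a25a48b: {00d5657, 0a0d64f, 20a431f, 2f17075, a25a48b, a75d105, b1a19ff, b74dca5, c830a4c, cb43da9, d6e9623}.
Ancestors of f710dc2: {00d5657, 0a0d64f, 20a431f, 2f17075, 8868d2a, a75d105, b1a19ff, b74dca5, c830a4c, cb43da9, d6e9623, f710dc2}.
Common ancestors: {00d5657, 0a0d64f, 20a431f, 2f17075, a75d105, b1a19ff, b74dca5, c830a4c, cb43da9, d6e9623}.
Among these, b74dca5 is not an ancestor of any other common ancestor — it is the merge base.

b74dca5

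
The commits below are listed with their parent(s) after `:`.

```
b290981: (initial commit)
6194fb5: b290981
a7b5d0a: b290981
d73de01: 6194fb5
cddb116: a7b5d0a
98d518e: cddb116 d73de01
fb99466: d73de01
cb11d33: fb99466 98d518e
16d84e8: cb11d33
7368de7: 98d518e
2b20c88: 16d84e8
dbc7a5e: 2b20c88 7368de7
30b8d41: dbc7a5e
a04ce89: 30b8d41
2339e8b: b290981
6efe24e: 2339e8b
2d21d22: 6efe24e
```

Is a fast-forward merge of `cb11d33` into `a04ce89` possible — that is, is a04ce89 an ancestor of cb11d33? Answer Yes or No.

A fast-forward from a04ce89 to cb11d33 is possible iff a04ce89 is an ancestor of cb11d33.
Ancestors of cb11d33: {6194fb5, 98d518e, a7b5d0a, b290981, cb11d33, cddb116, d73de01, fb99466}.
a04ce89 is not among them, so fast-forward is not possible.

No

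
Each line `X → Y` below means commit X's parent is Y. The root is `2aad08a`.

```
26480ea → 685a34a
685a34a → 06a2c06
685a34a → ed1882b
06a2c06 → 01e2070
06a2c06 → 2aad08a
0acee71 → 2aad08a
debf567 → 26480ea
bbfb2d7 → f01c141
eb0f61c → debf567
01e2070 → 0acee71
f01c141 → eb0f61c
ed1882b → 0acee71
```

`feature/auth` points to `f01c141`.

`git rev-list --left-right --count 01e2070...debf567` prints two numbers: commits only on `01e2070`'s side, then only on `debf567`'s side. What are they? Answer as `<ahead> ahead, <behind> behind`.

0 ahead, 5 behind

Reachable from 01e2070: {01e2070, 0acee71, 2aad08a}.
Reachable from debf567: {01e2070, 06a2c06, 0acee71, 26480ea, 2aad08a, 685a34a, debf567, ed1882b}.
Only in 01e2070's history (ahead): {} — 0.
Only in debf567's history (behind): {06a2c06, 26480ea, 685a34a, debf567, ed1882b} — 5.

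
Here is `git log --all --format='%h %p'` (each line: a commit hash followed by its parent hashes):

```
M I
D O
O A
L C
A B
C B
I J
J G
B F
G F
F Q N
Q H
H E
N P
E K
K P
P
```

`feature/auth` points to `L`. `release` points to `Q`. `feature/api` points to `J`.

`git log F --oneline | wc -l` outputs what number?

Walking parent pointers from F: reachable set = {E, F, H, K, N, P, Q}.
That is 7 commits.

7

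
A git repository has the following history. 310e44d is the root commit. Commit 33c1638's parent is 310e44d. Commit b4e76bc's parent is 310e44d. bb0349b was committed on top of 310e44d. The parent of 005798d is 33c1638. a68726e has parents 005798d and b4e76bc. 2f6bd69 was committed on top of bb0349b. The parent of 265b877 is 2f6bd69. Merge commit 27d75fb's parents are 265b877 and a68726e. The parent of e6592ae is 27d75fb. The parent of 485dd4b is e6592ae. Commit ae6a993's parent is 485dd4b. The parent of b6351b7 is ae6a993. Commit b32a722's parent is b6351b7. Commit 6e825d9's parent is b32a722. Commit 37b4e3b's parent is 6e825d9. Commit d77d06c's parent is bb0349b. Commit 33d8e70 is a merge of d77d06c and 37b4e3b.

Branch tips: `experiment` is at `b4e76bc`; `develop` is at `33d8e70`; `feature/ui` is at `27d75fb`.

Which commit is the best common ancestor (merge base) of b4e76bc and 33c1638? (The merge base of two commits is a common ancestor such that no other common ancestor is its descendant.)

Ancestors of b4e76bc: {310e44d, b4e76bc}.
Ancestors of 33c1638: {310e44d, 33c1638}.
Common ancestors: {310e44d}.
The only common ancestor is 310e44d, so it is the merge base.

310e44d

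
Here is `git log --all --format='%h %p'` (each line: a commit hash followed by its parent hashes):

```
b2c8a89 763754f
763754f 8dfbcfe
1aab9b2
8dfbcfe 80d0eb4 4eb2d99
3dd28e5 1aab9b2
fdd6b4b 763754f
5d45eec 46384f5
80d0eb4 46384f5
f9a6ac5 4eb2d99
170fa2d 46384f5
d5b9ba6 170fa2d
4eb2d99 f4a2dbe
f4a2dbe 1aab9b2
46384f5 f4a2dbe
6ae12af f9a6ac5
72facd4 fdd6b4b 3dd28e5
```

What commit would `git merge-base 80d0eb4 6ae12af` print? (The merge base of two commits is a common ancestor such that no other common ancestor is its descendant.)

Ancestors of 80d0eb4: {1aab9b2, 46384f5, 80d0eb4, f4a2dbe}.
Ancestors of 6ae12af: {1aab9b2, 4eb2d99, 6ae12af, f4a2dbe, f9a6ac5}.
Common ancestors: {1aab9b2, f4a2dbe}.
Among these, f4a2dbe is not an ancestor of any other common ancestor — it is the merge base.

f4a2dbe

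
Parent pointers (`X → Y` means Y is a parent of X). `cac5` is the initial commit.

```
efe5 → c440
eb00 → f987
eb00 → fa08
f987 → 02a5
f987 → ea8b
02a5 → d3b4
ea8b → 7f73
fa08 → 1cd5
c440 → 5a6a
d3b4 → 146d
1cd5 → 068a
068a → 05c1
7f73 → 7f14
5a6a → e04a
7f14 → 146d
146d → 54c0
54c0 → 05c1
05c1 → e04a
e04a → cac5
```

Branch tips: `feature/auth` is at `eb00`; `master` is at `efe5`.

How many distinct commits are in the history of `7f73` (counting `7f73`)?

Walking parent pointers from 7f73: reachable set = {05c1, 146d, 54c0, 7f14, 7f73, cac5, e04a}.
That is 7 commits.

7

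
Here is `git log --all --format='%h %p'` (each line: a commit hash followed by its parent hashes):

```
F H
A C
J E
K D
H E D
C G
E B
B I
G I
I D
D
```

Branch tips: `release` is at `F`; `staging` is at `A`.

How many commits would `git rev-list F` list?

Walking parent pointers from F: reachable set = {B, D, E, F, H, I}.
That is 6 commits.

6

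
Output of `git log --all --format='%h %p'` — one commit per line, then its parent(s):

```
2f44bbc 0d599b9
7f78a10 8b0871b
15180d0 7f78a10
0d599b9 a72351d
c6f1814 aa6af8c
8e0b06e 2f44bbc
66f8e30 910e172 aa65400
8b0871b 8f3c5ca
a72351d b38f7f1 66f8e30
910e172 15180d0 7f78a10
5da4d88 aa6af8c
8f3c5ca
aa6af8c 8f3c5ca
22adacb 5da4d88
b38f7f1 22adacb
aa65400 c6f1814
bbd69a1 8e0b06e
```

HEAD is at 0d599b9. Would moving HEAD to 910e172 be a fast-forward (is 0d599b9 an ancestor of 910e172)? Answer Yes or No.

No

A fast-forward from 0d599b9 to 910e172 is possible iff 0d599b9 is an ancestor of 910e172.
Ancestors of 910e172: {15180d0, 7f78a10, 8b0871b, 8f3c5ca, 910e172}.
0d599b9 is not among them, so fast-forward is not possible.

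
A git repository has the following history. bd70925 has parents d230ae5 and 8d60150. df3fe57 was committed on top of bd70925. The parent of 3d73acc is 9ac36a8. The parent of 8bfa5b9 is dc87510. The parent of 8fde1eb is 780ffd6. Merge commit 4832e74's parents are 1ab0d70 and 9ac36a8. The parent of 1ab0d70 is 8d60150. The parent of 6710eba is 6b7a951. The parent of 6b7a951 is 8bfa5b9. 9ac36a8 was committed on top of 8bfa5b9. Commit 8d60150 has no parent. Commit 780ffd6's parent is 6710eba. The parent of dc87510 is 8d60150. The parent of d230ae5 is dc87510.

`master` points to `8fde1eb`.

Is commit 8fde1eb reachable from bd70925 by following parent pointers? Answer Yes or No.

No

Ancestors of bd70925: {8d60150, bd70925, d230ae5, dc87510}.
8fde1eb is not in that set, so it is not an ancestor of bd70925.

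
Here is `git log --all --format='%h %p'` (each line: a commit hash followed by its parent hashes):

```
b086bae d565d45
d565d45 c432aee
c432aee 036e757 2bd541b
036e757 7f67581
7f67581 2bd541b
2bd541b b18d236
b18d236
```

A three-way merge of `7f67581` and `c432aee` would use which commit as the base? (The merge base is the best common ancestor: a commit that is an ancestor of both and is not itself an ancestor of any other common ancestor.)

Ancestors of 7f67581: {2bd541b, 7f67581, b18d236}.
Ancestors of c432aee: {036e757, 2bd541b, 7f67581, b18d236, c432aee}.
Common ancestors: {2bd541b, 7f67581, b18d236}.
Among these, 7f67581 is not an ancestor of any other common ancestor — it is the merge base.

7f67581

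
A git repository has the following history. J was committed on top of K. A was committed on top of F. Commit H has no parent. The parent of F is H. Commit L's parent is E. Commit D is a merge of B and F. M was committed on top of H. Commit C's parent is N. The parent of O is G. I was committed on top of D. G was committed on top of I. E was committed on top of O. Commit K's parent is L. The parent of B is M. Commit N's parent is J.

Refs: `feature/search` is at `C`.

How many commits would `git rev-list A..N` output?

11

Reachable from N: {B, D, E, F, G, H, I, J, K, L, M, N, O}.
Reachable from A: {A, F, H}.
In N's history but not A's: {B, D, E, G, I, J, K, L, M, N, O} — 11 commits.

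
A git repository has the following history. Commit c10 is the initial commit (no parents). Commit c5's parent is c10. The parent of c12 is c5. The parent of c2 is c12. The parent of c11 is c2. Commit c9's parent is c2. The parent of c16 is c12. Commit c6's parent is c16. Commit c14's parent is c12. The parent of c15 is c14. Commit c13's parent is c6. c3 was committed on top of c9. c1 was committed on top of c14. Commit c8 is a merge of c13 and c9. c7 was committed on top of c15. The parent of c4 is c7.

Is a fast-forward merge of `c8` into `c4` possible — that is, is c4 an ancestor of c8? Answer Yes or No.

No

A fast-forward from c4 to c8 is possible iff c4 is an ancestor of c8.
Ancestors of c8: {c10, c12, c13, c16, c2, c5, c6, c8, c9}.
c4 is not among them, so fast-forward is not possible.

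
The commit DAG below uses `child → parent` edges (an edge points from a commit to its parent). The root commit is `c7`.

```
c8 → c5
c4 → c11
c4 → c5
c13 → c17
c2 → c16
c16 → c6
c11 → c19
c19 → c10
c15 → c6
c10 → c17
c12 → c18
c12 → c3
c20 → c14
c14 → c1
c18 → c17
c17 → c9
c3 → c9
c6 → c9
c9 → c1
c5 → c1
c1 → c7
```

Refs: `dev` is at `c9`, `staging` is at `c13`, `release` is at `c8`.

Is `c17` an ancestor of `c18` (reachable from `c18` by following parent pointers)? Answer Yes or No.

Ancestors of c18 (commits reachable by following parents): {c1, c17, c18, c7, c9}.
c17 is in that set, so it is an ancestor of c18.

Yes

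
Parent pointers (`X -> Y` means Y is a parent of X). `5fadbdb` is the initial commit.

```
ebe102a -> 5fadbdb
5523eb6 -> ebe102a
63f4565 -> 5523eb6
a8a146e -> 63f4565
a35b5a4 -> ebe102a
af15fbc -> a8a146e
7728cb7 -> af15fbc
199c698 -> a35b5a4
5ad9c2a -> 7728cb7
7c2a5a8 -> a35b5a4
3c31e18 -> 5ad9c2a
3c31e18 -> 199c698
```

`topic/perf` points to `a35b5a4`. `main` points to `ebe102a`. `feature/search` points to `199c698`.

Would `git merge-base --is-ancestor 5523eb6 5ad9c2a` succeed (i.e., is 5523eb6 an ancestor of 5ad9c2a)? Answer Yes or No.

Ancestors of 5ad9c2a (commits reachable by following parents): {5523eb6, 5ad9c2a, 5fadbdb, 63f4565, 7728cb7, a8a146e, af15fbc, ebe102a}.
5523eb6 is in that set, so it is an ancestor of 5ad9c2a.

Yes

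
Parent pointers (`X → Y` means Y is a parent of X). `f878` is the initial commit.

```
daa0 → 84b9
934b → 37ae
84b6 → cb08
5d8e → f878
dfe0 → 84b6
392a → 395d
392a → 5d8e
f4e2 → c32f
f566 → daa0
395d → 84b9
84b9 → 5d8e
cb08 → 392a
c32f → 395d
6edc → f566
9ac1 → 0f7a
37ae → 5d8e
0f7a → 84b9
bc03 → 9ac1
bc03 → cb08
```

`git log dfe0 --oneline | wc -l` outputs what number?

8

Walking parent pointers from dfe0: reachable set = {392a, 395d, 5d8e, 84b6, 84b9, cb08, dfe0, f878}.
That is 8 commits.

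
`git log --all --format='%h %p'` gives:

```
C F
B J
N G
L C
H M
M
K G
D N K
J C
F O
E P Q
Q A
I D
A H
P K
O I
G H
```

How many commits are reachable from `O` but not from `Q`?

Reachable from O: {D, G, H, I, K, M, N, O}.
Reachable from Q: {A, H, M, Q}.
In O's history but not Q's: {D, G, I, K, N, O} — 6 commits.

6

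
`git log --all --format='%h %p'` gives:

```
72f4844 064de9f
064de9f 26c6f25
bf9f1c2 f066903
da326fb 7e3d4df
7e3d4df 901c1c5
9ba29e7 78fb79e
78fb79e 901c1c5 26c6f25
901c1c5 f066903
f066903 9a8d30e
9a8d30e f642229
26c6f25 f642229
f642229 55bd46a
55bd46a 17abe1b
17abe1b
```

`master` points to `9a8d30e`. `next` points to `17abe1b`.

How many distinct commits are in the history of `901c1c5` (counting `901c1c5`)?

6

Walking parent pointers from 901c1c5: reachable set = {17abe1b, 55bd46a, 901c1c5, 9a8d30e, f066903, f642229}.
That is 6 commits.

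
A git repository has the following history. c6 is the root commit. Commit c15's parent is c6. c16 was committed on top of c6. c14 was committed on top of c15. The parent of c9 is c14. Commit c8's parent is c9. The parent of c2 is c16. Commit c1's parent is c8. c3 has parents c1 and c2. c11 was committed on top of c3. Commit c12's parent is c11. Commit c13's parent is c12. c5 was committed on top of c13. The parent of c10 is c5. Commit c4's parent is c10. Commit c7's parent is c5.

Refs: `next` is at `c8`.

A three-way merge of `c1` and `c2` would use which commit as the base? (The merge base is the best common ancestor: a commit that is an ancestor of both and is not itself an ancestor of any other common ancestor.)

Ancestors of c1: {c1, c14, c15, c6, c8, c9}.
Ancestors of c2: {c16, c2, c6}.
Common ancestors: {c6}.
The only common ancestor is c6, so it is the merge base.

c6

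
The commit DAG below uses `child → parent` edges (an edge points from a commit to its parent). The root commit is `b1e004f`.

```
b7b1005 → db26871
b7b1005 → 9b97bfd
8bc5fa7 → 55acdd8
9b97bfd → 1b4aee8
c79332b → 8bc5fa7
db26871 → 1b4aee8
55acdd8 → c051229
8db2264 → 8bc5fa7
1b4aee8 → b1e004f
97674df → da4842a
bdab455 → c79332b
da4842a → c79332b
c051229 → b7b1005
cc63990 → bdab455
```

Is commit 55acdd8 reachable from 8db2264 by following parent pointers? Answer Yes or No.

Yes

Ancestors of 8db2264 (commits reachable by following parents): {1b4aee8, 55acdd8, 8bc5fa7, 8db2264, 9b97bfd, b1e004f, b7b1005, c051229, db26871}.
55acdd8 is in that set, so it is an ancestor of 8db2264.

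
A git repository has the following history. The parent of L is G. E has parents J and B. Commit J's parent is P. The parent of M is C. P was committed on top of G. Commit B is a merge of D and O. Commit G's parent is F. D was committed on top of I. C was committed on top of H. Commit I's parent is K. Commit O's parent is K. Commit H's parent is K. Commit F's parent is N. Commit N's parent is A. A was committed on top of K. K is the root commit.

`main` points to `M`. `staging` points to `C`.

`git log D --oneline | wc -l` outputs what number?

Walking parent pointers from D: reachable set = {D, I, K}.
That is 3 commits.

3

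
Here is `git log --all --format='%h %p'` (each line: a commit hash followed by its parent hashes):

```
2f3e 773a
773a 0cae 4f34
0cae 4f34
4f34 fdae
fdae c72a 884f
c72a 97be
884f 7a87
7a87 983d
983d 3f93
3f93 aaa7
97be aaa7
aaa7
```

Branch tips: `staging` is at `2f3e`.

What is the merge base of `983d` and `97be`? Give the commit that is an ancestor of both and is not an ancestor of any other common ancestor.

aaa7

Ancestors of 983d: {3f93, 983d, aaa7}.
Ancestors of 97be: {97be, aaa7}.
Common ancestors: {aaa7}.
The only common ancestor is aaa7, so it is the merge base.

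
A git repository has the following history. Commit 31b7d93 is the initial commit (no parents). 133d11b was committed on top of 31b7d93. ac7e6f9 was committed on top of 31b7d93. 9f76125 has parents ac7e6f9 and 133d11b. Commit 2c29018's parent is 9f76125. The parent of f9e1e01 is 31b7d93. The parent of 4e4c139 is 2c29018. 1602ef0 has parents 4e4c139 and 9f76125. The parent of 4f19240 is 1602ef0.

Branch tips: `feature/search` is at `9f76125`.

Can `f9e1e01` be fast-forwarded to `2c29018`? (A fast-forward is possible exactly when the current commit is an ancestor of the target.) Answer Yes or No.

No

A fast-forward from f9e1e01 to 2c29018 is possible iff f9e1e01 is an ancestor of 2c29018.
Ancestors of 2c29018: {133d11b, 2c29018, 31b7d93, 9f76125, ac7e6f9}.
f9e1e01 is not among them, so fast-forward is not possible.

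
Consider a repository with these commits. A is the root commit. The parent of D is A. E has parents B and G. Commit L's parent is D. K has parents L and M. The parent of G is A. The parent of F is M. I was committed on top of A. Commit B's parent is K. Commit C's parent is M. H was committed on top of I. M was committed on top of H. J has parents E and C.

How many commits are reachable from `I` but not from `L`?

Reachable from I: {A, I}.
Reachable from L: {A, D, L}.
In I's history but not L's: {I} — 1 commit.

1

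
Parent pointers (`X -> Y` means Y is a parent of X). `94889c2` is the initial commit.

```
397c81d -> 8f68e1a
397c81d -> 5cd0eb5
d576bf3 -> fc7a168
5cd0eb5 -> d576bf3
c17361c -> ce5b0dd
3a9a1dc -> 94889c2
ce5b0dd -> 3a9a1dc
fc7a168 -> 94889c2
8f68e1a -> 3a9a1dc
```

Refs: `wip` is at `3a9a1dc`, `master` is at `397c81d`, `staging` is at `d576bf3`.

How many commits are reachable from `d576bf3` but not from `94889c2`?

2

Reachable from d576bf3: {94889c2, d576bf3, fc7a168}.
Reachable from 94889c2: {94889c2}.
In d576bf3's history but not 94889c2's: {d576bf3, fc7a168} — 2 commits.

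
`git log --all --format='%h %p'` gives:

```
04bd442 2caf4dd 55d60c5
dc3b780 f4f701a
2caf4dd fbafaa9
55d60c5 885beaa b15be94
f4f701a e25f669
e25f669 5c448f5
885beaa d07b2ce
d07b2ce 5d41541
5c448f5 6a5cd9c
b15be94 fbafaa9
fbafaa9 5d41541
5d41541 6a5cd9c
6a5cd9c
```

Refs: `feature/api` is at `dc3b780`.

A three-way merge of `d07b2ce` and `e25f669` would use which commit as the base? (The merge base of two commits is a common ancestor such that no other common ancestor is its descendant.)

Ancestors of d07b2ce: {5d41541, 6a5cd9c, d07b2ce}.
Ancestors of e25f669: {5c448f5, 6a5cd9c, e25f669}.
Common ancestors: {6a5cd9c}.
The only common ancestor is 6a5cd9c, so it is the merge base.

6a5cd9c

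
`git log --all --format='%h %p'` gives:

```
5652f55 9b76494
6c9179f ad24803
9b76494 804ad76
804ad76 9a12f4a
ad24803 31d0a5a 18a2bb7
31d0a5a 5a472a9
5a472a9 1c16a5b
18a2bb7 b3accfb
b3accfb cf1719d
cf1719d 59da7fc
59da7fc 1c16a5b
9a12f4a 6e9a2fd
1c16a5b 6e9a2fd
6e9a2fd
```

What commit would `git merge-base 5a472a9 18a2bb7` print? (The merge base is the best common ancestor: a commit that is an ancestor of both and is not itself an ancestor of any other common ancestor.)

Ancestors of 5a472a9: {1c16a5b, 5a472a9, 6e9a2fd}.
Ancestors of 18a2bb7: {18a2bb7, 1c16a5b, 59da7fc, 6e9a2fd, b3accfb, cf1719d}.
Common ancestors: {1c16a5b, 6e9a2fd}.
Among these, 1c16a5b is not an ancestor of any other common ancestor — it is the merge base.

1c16a5b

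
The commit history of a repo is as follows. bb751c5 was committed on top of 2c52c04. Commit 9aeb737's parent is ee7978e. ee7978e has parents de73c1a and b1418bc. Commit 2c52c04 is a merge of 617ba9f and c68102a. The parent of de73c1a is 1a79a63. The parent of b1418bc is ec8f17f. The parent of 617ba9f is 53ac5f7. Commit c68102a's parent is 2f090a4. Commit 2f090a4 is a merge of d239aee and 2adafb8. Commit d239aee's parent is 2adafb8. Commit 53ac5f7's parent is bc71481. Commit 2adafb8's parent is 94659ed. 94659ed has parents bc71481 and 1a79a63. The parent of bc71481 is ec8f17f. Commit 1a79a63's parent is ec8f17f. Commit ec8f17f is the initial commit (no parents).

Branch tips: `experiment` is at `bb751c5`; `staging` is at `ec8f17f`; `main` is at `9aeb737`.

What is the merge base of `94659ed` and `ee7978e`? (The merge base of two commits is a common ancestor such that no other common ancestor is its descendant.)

1a79a63

Ancestors of 94659ed: {1a79a63, 94659ed, bc71481, ec8f17f}.
Ancestors of ee7978e: {1a79a63, b1418bc, de73c1a, ec8f17f, ee7978e}.
Common ancestors: {1a79a63, ec8f17f}.
Among these, 1a79a63 is not an ancestor of any other common ancestor — it is the merge base.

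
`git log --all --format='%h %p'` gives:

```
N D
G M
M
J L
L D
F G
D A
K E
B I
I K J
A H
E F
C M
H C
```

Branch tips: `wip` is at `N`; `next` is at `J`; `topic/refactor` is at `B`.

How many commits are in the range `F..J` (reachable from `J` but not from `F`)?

Reachable from J: {A, C, D, H, J, L, M}.
Reachable from F: {F, G, M}.
In J's history but not F's: {A, C, D, H, J, L} — 6 commits.

6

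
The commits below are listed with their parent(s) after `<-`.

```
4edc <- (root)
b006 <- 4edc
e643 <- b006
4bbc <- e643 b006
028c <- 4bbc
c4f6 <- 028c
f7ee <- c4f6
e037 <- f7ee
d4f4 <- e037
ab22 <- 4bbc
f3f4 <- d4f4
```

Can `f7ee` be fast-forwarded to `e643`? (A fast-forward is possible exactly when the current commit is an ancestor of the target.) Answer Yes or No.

A fast-forward from f7ee to e643 is possible iff f7ee is an ancestor of e643.
Ancestors of e643: {4edc, b006, e643}.
f7ee is not among them, so fast-forward is not possible.

No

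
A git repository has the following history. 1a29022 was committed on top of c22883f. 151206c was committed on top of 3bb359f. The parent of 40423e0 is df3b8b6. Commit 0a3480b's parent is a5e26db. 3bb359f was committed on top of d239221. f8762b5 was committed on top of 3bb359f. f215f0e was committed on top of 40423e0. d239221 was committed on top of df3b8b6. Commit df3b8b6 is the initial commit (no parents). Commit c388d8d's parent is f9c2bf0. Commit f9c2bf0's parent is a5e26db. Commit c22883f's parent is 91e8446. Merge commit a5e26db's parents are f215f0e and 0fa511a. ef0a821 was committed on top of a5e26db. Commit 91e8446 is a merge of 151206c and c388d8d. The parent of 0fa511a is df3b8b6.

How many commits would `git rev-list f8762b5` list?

Walking parent pointers from f8762b5: reachable set = {3bb359f, d239221, df3b8b6, f8762b5}.
That is 4 commits.

4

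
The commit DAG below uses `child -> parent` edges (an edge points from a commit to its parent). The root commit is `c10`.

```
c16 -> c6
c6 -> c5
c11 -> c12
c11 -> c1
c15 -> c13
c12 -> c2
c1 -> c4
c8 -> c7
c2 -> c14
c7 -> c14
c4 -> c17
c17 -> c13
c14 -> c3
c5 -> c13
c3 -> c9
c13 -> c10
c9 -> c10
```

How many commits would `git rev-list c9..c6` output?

3

Reachable from c6: {c10, c13, c5, c6}.
Reachable from c9: {c10, c9}.
In c6's history but not c9's: {c13, c5, c6} — 3 commits.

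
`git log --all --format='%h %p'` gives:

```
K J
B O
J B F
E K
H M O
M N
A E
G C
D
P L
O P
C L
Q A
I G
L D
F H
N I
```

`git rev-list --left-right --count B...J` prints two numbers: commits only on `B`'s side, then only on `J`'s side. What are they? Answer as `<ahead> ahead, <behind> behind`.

0 ahead, 8 behind

Reachable from B: {B, D, L, O, P}.
Reachable from J: {B, C, D, F, G, H, I, J, L, M, N, O, P}.
Only in B's history (ahead): {} — 0.
Only in J's history (behind): {C, F, G, H, I, J, M, N} — 8.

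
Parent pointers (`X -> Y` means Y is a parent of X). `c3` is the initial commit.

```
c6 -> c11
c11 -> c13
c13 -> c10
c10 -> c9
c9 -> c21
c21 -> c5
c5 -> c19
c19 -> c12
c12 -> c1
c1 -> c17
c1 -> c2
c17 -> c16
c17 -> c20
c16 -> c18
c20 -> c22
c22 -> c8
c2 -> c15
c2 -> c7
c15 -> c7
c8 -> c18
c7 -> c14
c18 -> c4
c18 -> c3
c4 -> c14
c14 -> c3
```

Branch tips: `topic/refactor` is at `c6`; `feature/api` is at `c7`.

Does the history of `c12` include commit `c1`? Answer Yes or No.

Ancestors of c12 (commits reachable by following parents): {c1, c12, c14, c15, c16, c17, c18, c2, c20, c22, c3, c4, c7, c8}.
c1 is in that set, so it is an ancestor of c12.

Yes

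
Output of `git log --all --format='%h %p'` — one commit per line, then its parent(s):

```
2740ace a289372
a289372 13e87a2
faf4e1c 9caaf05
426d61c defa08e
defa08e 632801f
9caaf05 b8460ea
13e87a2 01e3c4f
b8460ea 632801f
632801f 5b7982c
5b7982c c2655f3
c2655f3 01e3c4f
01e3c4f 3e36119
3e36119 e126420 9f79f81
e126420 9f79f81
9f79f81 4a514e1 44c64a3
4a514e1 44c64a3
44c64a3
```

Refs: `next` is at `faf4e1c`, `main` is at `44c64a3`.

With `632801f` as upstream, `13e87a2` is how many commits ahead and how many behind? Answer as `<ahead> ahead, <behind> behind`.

Reachable from 13e87a2: {01e3c4f, 13e87a2, 3e36119, 44c64a3, 4a514e1, 9f79f81, e126420}.
Reachable from 632801f: {01e3c4f, 3e36119, 44c64a3, 4a514e1, 5b7982c, 632801f, 9f79f81, c2655f3, e126420}.
Only in 13e87a2's history (ahead): {13e87a2} — 1.
Only in 632801f's history (behind): {5b7982c, 632801f, c2655f3} — 3.

1 ahead, 3 behind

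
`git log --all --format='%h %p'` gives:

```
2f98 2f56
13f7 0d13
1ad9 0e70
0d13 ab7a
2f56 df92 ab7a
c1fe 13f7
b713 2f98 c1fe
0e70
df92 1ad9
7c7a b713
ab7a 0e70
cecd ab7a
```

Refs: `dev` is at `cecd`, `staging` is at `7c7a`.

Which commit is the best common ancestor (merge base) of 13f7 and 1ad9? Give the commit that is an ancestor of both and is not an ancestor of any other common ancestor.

0e70

Ancestors of 13f7: {0d13, 0e70, 13f7, ab7a}.
Ancestors of 1ad9: {0e70, 1ad9}.
Common ancestors: {0e70}.
The only common ancestor is 0e70, so it is the merge base.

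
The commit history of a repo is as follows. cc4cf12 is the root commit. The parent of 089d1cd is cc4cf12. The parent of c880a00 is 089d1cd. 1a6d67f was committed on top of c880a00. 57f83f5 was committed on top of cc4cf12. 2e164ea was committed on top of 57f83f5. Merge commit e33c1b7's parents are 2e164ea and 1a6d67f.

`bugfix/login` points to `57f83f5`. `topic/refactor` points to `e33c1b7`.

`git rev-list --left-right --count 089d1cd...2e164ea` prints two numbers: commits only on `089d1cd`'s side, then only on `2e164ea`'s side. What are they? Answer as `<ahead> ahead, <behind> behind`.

Reachable from 089d1cd: {089d1cd, cc4cf12}.
Reachable from 2e164ea: {2e164ea, 57f83f5, cc4cf12}.
Only in 089d1cd's history (ahead): {089d1cd} — 1.
Only in 2e164ea's history (behind): {2e164ea, 57f83f5} — 2.

1 ahead, 2 behind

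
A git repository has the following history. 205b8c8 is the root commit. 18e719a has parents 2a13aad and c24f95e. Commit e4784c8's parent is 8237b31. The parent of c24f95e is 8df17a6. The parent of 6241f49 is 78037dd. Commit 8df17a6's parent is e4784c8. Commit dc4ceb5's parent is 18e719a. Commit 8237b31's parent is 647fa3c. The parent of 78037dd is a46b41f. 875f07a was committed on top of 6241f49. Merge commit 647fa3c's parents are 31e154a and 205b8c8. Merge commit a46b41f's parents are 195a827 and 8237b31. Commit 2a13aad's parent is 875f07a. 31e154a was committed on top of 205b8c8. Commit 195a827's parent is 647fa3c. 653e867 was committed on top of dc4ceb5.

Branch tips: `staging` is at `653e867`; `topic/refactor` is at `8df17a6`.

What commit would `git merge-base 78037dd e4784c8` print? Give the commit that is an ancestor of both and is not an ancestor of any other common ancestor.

8237b31

Ancestors of 78037dd: {195a827, 205b8c8, 31e154a, 647fa3c, 78037dd, 8237b31, a46b41f}.
Ancestors of e4784c8: {205b8c8, 31e154a, 647fa3c, 8237b31, e4784c8}.
Common ancestors: {205b8c8, 31e154a, 647fa3c, 8237b31}.
Among these, 8237b31 is not an ancestor of any other common ancestor — it is the merge base.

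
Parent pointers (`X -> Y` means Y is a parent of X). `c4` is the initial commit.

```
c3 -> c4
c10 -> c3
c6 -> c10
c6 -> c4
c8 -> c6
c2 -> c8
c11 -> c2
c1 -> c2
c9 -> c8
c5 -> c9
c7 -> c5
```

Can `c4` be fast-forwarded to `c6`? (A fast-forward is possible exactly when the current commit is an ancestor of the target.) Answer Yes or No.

Yes

A fast-forward from c4 to c6 is possible iff c4 is an ancestor of c6.
Ancestors of c6: {c10, c3, c4, c6}.
c4 is among them, so fast-forward is possible.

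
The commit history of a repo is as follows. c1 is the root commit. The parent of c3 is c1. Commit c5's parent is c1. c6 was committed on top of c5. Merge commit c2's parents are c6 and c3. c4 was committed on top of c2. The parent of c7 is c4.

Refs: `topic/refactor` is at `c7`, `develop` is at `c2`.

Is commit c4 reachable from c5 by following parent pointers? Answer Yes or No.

No

Ancestors of c5: {c1, c5}.
c4 is not in that set, so it is not an ancestor of c5.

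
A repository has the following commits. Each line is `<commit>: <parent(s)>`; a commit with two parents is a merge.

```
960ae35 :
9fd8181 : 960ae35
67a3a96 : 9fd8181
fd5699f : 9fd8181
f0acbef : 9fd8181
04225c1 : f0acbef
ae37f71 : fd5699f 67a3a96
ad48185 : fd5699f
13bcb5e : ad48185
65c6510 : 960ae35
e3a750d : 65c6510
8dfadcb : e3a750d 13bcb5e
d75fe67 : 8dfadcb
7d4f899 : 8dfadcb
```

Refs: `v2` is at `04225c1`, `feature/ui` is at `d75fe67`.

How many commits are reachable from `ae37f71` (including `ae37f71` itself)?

5

Walking parent pointers from ae37f71: reachable set = {67a3a96, 960ae35, 9fd8181, ae37f71, fd5699f}.
That is 5 commits.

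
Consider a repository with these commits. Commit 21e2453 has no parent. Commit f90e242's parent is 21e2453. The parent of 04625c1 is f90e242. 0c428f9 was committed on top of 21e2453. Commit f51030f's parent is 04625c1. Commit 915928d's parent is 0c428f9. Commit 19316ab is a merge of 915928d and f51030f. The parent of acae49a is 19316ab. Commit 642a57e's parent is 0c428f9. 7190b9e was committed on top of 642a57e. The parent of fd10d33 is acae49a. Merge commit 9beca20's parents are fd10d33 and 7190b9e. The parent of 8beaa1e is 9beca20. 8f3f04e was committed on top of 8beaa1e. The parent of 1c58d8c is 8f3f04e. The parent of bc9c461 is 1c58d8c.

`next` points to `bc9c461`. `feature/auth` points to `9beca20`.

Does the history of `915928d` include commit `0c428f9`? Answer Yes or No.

Yes

Ancestors of 915928d (commits reachable by following parents): {0c428f9, 21e2453, 915928d}.
0c428f9 is in that set, so it is an ancestor of 915928d.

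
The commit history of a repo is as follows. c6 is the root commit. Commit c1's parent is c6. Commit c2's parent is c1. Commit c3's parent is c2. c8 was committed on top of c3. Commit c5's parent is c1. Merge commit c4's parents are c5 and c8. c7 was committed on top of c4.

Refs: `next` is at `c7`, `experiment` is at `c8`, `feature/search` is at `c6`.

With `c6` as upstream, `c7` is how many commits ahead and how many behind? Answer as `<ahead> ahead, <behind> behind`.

7 ahead, 0 behind

Reachable from c7: {c1, c2, c3, c4, c5, c6, c7, c8}.
Reachable from c6: {c6}.
Only in c7's history (ahead): {c1, c2, c3, c4, c5, c7, c8} — 7.
Only in c6's history (behind): {} — 0.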